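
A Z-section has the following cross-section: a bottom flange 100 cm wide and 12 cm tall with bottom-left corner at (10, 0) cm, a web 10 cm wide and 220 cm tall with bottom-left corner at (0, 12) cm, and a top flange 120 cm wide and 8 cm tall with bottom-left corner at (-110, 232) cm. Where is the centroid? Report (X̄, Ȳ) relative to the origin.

Part | A | x̄ᵢ | ȳᵢ | A·x̄ᵢ | A·ȳᵢ
bottom flange | 1200.00 | 60.00 | 6.00 | 72000.00 | 7200.00
web | 2200.00 | 5.00 | 122.00 | 11000.00 | 268400.00
top flange | 960.00 | -50.00 | 236.00 | -48000.00 | 226560.00
Σ | 4360.00 |  |  | 35000.00 | 502160.00
X̄ = 35000.00 / 4360.00 = 8.03 cm
Ȳ = 502160.00 / 4360.00 = 115.17 cm

X̄ = 8.03 cm, Ȳ = 115.17 cm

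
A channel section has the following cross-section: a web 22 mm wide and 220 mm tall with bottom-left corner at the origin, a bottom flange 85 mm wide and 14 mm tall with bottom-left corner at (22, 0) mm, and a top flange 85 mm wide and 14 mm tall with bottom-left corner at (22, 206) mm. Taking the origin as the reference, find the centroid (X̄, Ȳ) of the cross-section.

web: A = 22 × 220 = 4840.00, centroid at (11.00, 110.00).
bottom flange: A = 85 × 14 = 1190.00, centroid at (64.50, 7.00).
top flange: A = 85 × 14 = 1190.00, centroid at (64.50, 213.00).
ΣA = 7220.00 mm²
ΣAX̄ = (4840.00)(11.00) + (1190.00)(64.50) + (1190.00)(64.50) = 206750.00 mm³
ΣAȲ = (4840.00)(110.00) + (1190.00)(7.00) + (1190.00)(213.00) = 794200.00 mm³
X̄ = 206750.00 / 7220.00 = 28.64 mm
Ȳ = 794200.00 / 7220.00 = 110.00 mm

X̄ = 28.64 mm, Ȳ = 110.00 mm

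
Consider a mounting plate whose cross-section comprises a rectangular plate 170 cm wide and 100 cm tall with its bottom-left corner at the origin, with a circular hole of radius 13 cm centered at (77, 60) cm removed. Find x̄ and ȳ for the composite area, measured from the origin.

plate: A = 170 × 100 = 17000.00, centroid at (85.00, 50.00).
hole: A = −π·13² = -530.93, centroid at (77.00, 60.00).
ΣA = 16469.07 cm²
ΣAx̄ = (17000.00)(85.00) + (-530.93)(77.00) = 1404118.45 cm³
ΣAȳ = (17000.00)(50.00) + (-530.93)(60.00) = 818144.25 cm³
x̄ = 1404118.45 / 16469.07 = 85.26 cm
ȳ = 818144.25 / 16469.07 = 49.68 cm

x̄ = 85.26 cm, ȳ = 49.68 cm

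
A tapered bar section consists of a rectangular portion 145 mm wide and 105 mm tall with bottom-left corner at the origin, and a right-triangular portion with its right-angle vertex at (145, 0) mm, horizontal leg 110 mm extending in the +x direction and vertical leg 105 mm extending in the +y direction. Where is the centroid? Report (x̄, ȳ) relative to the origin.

Part | A | x̄ᵢ | ȳᵢ | A·x̄ᵢ | A·ȳᵢ
rectangular portion | 15225.00 | 72.50 | 52.50 | 1103812.50 | 799312.50
triangular portion | 5775.00 | 181.67 | 35.00 | 1049125.00 | 202125.00
Σ | 21000.00 |  |  | 2152937.50 | 1001437.50
x̄ = 2152937.50 / 21000.00 = 102.52 mm
ȳ = 1001437.50 / 21000.00 = 47.69 mm

x̄ = 102.52 mm, ȳ = 47.69 mm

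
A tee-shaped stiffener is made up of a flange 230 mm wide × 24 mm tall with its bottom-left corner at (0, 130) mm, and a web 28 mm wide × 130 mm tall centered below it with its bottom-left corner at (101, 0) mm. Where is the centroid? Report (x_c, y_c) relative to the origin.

x_c = 115.00 mm, y_c = 111.40 mm

Part | A | x̄ᵢ | ȳᵢ | A·x̄ᵢ | A·ȳᵢ
web | 3640.00 | 115.00 | 65.00 | 418600.00 | 236600.00
flange | 5520.00 | 115.00 | 142.00 | 634800.00 | 783840.00
Σ | 9160.00 |  |  | 1053400.00 | 1020440.00
x_c = 1053400.00 / 9160.00 = 115.00 mm
y_c = 1020440.00 / 9160.00 = 111.40 mm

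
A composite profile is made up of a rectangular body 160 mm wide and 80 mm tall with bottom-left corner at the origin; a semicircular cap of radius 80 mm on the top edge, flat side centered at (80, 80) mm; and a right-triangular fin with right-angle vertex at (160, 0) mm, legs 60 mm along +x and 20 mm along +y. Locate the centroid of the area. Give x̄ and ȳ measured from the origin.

Part | A | x̄ᵢ | ȳᵢ | A·x̄ᵢ | A·ȳᵢ
rectangular body | 12800.00 | 80.00 | 40.00 | 1024000.00 | 512000.00
semicircular top | 10053.10 | 80.00 | 113.95 | 804247.72 | 1145581.05
triangular fin | 600.00 | 180.00 | 6.67 | 108000.00 | 4000.00
Σ | 23453.10 |  |  | 1936247.72 | 1661581.05
x̄ = 1936247.72 / 23453.10 = 82.56 mm
ȳ = 1661581.05 / 23453.10 = 70.85 mm

x̄ = 82.56 mm, ȳ = 70.85 mm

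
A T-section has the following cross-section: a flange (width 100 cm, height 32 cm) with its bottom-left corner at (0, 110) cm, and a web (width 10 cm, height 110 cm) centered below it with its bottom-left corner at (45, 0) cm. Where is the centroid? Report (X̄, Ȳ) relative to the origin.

X̄ = 50.00 cm, Ȳ = 107.84 cm

web: A = 10 × 110 = 1100.00, centroid at (50.00, 55.00).
flange: A = 100 × 32 = 3200.00, centroid at (50.00, 126.00).
ΣA = 4300.00 cm², ΣAX̄ = 215000.00 cm³, ΣAȲ = 463700.00 cm³.
X̄ = 215000.00/4300.00 = 50.00 cm; Ȳ = 463700.00/4300.00 = 107.84 cm.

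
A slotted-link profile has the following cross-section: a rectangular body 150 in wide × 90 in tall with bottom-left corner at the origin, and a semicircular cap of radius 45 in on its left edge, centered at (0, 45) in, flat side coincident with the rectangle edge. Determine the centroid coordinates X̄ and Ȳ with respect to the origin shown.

Part | A | x̄ᵢ | ȳᵢ | A·x̄ᵢ | A·ȳᵢ
rectangular body | 13500.00 | 75.00 | 45.00 | 1012500.00 | 607500.00
semicircular end | 3180.86 | -19.10 | 45.00 | -60750.00 | 143138.82
Σ | 16680.86 |  |  | 951750.00 | 750638.82
X̄ = 951750.00 / 16680.86 = 57.06 in
Ȳ = 750638.82 / 16680.86 = 45.00 in

X̄ = 57.06 in, Ȳ = 45.00 in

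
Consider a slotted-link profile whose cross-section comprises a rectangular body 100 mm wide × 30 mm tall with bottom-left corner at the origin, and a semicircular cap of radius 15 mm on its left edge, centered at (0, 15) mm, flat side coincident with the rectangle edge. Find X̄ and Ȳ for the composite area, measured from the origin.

X̄ = 44.06 mm, Ȳ = 15.00 mm

Part | A | x̄ᵢ | ȳᵢ | A·x̄ᵢ | A·ȳᵢ
rectangular body | 3000.00 | 50.00 | 15.00 | 150000.00 | 45000.00
semicircular end | 353.43 | -6.37 | 15.00 | -2250.00 | 5301.44
Σ | 3353.43 |  |  | 147750.00 | 50301.44
X̄ = 147750.00 / 3353.43 = 44.06 mm
Ȳ = 50301.44 / 3353.43 = 15.00 mm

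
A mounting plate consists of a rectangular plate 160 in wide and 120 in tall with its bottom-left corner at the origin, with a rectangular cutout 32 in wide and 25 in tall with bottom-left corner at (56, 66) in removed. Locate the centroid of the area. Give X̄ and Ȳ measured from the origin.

X̄ = 80.35 in, Ȳ = 59.20 in

plate: A = 160 × 120 = 19200.00, centroid at (80.00, 60.00).
hole: A = −(32 × 25) = -800.00, centroid at (72.00, 78.50).
ΣA = 18400.00 in², ΣAX̄ = 1478400.00 in³, ΣAȲ = 1089200.00 in³.
X̄ = 1478400.00/18400.00 = 80.35 in; Ȳ = 1089200.00/18400.00 = 59.20 in.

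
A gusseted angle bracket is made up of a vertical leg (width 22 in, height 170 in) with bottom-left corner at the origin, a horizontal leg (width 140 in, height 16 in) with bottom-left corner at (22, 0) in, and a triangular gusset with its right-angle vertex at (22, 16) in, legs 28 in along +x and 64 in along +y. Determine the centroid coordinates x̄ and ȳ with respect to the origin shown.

x̄ = 40.04 in, ȳ = 53.70 in

Part | A | x̄ᵢ | ȳᵢ | A·x̄ᵢ | A·ȳᵢ
vertical leg | 3740.00 | 11.00 | 85.00 | 41140.00 | 317900.00
horizontal leg | 2240.00 | 92.00 | 8.00 | 206080.00 | 17920.00
gusset | 896.00 | 31.33 | 37.33 | 28074.67 | 33450.67
Σ | 6876.00 |  |  | 275294.67 | 369270.67
x̄ = 275294.67 / 6876.00 = 40.04 in
ȳ = 369270.67 / 6876.00 = 53.70 in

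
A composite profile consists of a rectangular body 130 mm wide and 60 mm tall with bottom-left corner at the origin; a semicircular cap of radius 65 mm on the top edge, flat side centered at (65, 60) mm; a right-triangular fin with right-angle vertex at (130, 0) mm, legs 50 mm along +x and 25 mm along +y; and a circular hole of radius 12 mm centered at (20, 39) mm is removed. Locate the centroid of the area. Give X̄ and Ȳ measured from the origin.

X̄ = 69.89 mm, Ȳ = 54.95 mm

rectangular body: A = 130 × 60 = 7800.00, centroid at (65.00, 30.00).
semicircular top: A = ½π·65² = 6636.61, centroid at (65.00, 87.59).
triangular fin: A = ½·50·25 = 625.00, centroid at (146.67, 8.33).
hole: A = −π·12² = -452.39, centroid at (20.00, 39.00).
ΣA = 14609.23 mm²
ΣAX̄ = (7800.00)(65.00) + (6636.61)(65.00) + (625.00)(146.67) + (-452.39)(20.00) = 1020998.82 mm³
ΣAȲ = (7800.00)(30.00) + (6636.61)(87.59) + (625.00)(8.33) + (-452.39)(39.00) = 802845.35 mm³
X̄ = 1020998.82 / 14609.23 = 69.89 mm
Ȳ = 802845.35 / 14609.23 = 54.95 mm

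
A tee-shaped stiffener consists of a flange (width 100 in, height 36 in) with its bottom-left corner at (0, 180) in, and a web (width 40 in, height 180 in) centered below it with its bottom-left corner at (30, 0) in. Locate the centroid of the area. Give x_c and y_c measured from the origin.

web: A = 40 × 180 = 7200.00, centroid at (50.00, 90.00).
flange: A = 100 × 36 = 3600.00, centroid at (50.00, 198.00).
ΣA = 10800.00 in²
ΣAx_c = (7200.00)(50.00) + (3600.00)(50.00) = 540000.00 in³
ΣAy_c = (7200.00)(90.00) + (3600.00)(198.00) = 1360800.00 in³
x_c = 540000.00 / 10800.00 = 50.00 in
y_c = 1360800.00 / 10800.00 = 126.00 in

x_c = 50.00 in, y_c = 126.00 in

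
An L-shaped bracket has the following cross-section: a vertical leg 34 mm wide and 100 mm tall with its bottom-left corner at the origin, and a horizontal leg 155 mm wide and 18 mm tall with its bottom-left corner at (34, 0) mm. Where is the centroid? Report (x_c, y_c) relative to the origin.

vertical leg: A = 34 × 100 = 3400.00, centroid at (17.00, 50.00).
horizontal leg: A = 155 × 18 = 2790.00, centroid at (111.50, 9.00).
ΣA = 6190.00 mm²
ΣAx_c = (3400.00)(17.00) + (2790.00)(111.50) = 368885.00 mm³
ΣAy_c = (3400.00)(50.00) + (2790.00)(9.00) = 195110.00 mm³
x_c = 368885.00 / 6190.00 = 59.59 mm
y_c = 195110.00 / 6190.00 = 31.52 mm

x_c = 59.59 mm, y_c = 31.52 mm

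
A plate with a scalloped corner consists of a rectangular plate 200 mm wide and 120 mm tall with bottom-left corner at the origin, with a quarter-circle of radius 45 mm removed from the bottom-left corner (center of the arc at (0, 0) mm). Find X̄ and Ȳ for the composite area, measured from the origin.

X̄ = 105.74 mm, Ȳ = 62.90 mm

plate: A = 200 × 120 = 24000.00, centroid at (100.00, 60.00).
removed quarter-circle: A = −¼π·45² = -1590.43, centroid at (19.10, 19.10).
ΣA = 22409.57 mm²
ΣAX̄ = (24000.00)(100.00) + (-1590.43)(19.10) = 2369625.00 mm³
ΣAȲ = (24000.00)(60.00) + (-1590.43)(19.10) = 1409625.00 mm³
X̄ = 2369625.00 / 22409.57 = 105.74 mm
Ȳ = 1409625.00 / 22409.57 = 62.90 mm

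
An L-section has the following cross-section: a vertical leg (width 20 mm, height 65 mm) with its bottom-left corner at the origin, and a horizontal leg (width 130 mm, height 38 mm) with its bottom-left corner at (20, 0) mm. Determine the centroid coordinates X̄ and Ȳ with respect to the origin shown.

X̄ = 69.38 mm, Ȳ = 21.81 mm

vertical leg: A = 20 × 65 = 1300.00, centroid at (10.00, 32.50).
horizontal leg: A = 130 × 38 = 4940.00, centroid at (85.00, 19.00).
ΣA = 6240.00 mm²
ΣAX̄ = (1300.00)(10.00) + (4940.00)(85.00) = 432900.00 mm³
ΣAȲ = (1300.00)(32.50) + (4940.00)(19.00) = 136110.00 mm³
X̄ = 432900.00 / 6240.00 = 69.38 mm
Ȳ = 136110.00 / 6240.00 = 21.81 mm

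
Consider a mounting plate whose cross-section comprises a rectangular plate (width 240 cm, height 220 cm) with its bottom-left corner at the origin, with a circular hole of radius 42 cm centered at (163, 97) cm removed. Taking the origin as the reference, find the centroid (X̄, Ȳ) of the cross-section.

plate: A = 240 × 220 = 52800.00, centroid at (120.00, 110.00).
hole: A = −π·42² = -5541.77, centroid at (163.00, 97.00).
ΣA = 47258.23 cm²
ΣAX̄ = (52800.00)(120.00) + (-5541.77)(163.00) = 5432691.58 cm³
ΣAȲ = (52800.00)(110.00) + (-5541.77)(97.00) = 5270448.36 cm³
X̄ = 5432691.58 / 47258.23 = 114.96 cm
Ȳ = 5270448.36 / 47258.23 = 111.52 cm

X̄ = 114.96 cm, Ȳ = 111.52 cm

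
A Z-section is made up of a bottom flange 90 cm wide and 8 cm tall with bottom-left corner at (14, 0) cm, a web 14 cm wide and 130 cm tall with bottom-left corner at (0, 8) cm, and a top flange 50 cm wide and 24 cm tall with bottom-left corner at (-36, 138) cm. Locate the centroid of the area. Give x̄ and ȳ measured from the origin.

bottom flange: A = 90 × 8 = 720.00, centroid at (59.00, 4.00).
web: A = 14 × 130 = 1820.00, centroid at (7.00, 73.00).
top flange: A = 50 × 24 = 1200.00, centroid at (-11.00, 150.00).
ΣA = 3740.00 cm², ΣAx̄ = 42020.00 cm³, ΣAȳ = 315740.00 cm³.
x̄ = 42020.00/3740.00 = 11.24 cm; ȳ = 315740.00/3740.00 = 84.42 cm.

x̄ = 11.24 cm, ȳ = 84.42 cm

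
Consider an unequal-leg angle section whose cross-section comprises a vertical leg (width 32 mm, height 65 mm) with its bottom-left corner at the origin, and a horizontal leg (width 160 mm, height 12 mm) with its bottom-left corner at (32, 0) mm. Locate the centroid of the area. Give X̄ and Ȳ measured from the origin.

X̄ = 62.08 mm, Ȳ = 19.78 mm

vertical leg: A = 32 × 65 = 2080.00, centroid at (16.00, 32.50).
horizontal leg: A = 160 × 12 = 1920.00, centroid at (112.00, 6.00).
ΣA = 4000.00 mm²
ΣAX̄ = (2080.00)(16.00) + (1920.00)(112.00) = 248320.00 mm³
ΣAȲ = (2080.00)(32.50) + (1920.00)(6.00) = 79120.00 mm³
X̄ = 248320.00 / 4000.00 = 62.08 mm
Ȳ = 79120.00 / 4000.00 = 19.78 mm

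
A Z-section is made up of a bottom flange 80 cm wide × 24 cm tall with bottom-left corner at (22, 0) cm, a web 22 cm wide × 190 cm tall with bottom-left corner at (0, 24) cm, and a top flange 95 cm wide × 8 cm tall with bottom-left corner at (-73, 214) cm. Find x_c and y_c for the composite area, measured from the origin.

x_c = 21.23 cm, y_c = 100.02 cm

bottom flange: A = 80 × 24 = 1920.00, centroid at (62.00, 12.00).
web: A = 22 × 190 = 4180.00, centroid at (11.00, 119.00).
top flange: A = 95 × 8 = 760.00, centroid at (-25.50, 218.00).
ΣA = 6860.00 cm²
ΣAx_c = (1920.00)(62.00) + (4180.00)(11.00) + (760.00)(-25.50) = 145640.00 cm³
ΣAy_c = (1920.00)(12.00) + (4180.00)(119.00) + (760.00)(218.00) = 686140.00 cm³
x_c = 145640.00 / 6860.00 = 21.23 cm
y_c = 686140.00 / 6860.00 = 100.02 cm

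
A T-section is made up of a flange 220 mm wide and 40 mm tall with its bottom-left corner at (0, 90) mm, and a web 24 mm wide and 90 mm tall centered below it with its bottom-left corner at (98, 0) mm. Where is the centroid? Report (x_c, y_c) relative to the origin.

x_c = 110.00 mm, y_c = 97.19 mm

web: A = 24 × 90 = 2160.00, centroid at (110.00, 45.00).
flange: A = 220 × 40 = 8800.00, centroid at (110.00, 110.00).
ΣA = 10960.00 mm²
ΣAx_c = (2160.00)(110.00) + (8800.00)(110.00) = 1205600.00 mm³
ΣAy_c = (2160.00)(45.00) + (8800.00)(110.00) = 1065200.00 mm³
x_c = 1205600.00 / 10960.00 = 110.00 mm
y_c = 1065200.00 / 10960.00 = 97.19 mm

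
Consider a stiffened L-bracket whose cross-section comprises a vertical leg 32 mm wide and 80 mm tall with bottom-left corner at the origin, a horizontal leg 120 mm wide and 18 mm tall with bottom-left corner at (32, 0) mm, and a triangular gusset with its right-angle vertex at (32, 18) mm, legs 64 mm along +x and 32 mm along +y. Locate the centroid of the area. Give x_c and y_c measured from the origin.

Part | A | x̄ᵢ | ȳᵢ | A·x̄ᵢ | A·ȳᵢ
vertical leg | 2560.00 | 16.00 | 40.00 | 40960.00 | 102400.00
horizontal leg | 2160.00 | 92.00 | 9.00 | 198720.00 | 19440.00
gusset | 1024.00 | 53.33 | 28.67 | 54613.33 | 29354.67
Σ | 5744.00 |  |  | 294293.33 | 151194.67
x_c = 294293.33 / 5744.00 = 51.23 mm
y_c = 151194.67 / 5744.00 = 26.32 mm

x_c = 51.23 mm, y_c = 26.32 mm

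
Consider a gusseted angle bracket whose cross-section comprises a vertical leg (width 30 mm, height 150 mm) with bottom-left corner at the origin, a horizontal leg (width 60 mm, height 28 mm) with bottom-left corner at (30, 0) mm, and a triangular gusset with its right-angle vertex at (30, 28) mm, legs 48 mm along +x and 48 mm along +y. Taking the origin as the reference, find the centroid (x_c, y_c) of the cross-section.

Part | A | x̄ᵢ | ȳᵢ | A·x̄ᵢ | A·ȳᵢ
vertical leg | 4500.00 | 15.00 | 75.00 | 67500.00 | 337500.00
horizontal leg | 1680.00 | 60.00 | 14.00 | 100800.00 | 23520.00
gusset | 1152.00 | 46.00 | 44.00 | 52992.00 | 50688.00
Σ | 7332.00 |  |  | 221292.00 | 411708.00
x_c = 221292.00 / 7332.00 = 30.18 mm
y_c = 411708.00 / 7332.00 = 56.15 mm

x_c = 30.18 mm, y_c = 56.15 mm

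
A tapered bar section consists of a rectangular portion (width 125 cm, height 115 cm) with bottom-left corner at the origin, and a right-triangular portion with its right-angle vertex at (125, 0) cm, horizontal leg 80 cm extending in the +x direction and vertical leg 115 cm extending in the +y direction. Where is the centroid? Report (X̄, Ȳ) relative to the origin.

X̄ = 84.12 cm, Ȳ = 52.85 cm

Part | A | x̄ᵢ | ȳᵢ | A·x̄ᵢ | A·ȳᵢ
rectangular portion | 14375.00 | 62.50 | 57.50 | 898437.50 | 826562.50
triangular portion | 4600.00 | 151.67 | 38.33 | 697666.67 | 176333.33
Σ | 18975.00 |  |  | 1596104.17 | 1002895.83
X̄ = 1596104.17 / 18975.00 = 84.12 cm
Ȳ = 1002895.83 / 18975.00 = 52.85 cm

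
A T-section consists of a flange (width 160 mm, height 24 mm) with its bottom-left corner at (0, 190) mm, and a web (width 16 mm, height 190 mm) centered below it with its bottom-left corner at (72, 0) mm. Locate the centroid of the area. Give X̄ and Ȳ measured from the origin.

web: A = 16 × 190 = 3040.00, centroid at (80.00, 95.00).
flange: A = 160 × 24 = 3840.00, centroid at (80.00, 202.00).
ΣA = 6880.00 mm², ΣAX̄ = 550400.00 mm³, ΣAȲ = 1064480.00 mm³.
X̄ = 550400.00/6880.00 = 80.00 mm; Ȳ = 1064480.00/6880.00 = 154.72 mm.

X̄ = 80.00 mm, Ȳ = 154.72 mm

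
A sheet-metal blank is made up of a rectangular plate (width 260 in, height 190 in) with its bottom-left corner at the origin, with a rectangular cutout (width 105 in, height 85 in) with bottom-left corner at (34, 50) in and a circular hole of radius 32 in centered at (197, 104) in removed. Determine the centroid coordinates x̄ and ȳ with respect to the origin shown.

plate: A = 260 × 190 = 49400.00, centroid at (130.00, 95.00).
hole 1: A = −(105 × 85) = -8925.00, centroid at (86.50, 92.50).
hole 2: A = −π·32² = -3216.99, centroid at (197.00, 104.00).
ΣA = 37258.01 in²
ΣAx̄ = (49400.00)(130.00) + (-8925.00)(86.50) + (-3216.99)(197.00) = 5016240.30 in³
ΣAȳ = (49400.00)(95.00) + (-8925.00)(92.50) + (-3216.99)(104.00) = 3532870.45 in³
x̄ = 5016240.30 / 37258.01 = 134.64 in
ȳ = 3532870.45 / 37258.01 = 94.82 in

x̄ = 134.64 in, ȳ = 94.82 in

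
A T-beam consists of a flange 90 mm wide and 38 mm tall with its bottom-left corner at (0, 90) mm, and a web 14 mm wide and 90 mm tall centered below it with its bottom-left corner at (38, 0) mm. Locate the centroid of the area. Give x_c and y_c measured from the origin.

web: A = 14 × 90 = 1260.00, centroid at (45.00, 45.00).
flange: A = 90 × 38 = 3420.00, centroid at (45.00, 109.00).
ΣA = 4680.00 mm², ΣAx_c = 210600.00 mm³, ΣAy_c = 429480.00 mm³.
x_c = 210600.00/4680.00 = 45.00 mm; y_c = 429480.00/4680.00 = 91.77 mm.

x_c = 45.00 mm, y_c = 91.77 mm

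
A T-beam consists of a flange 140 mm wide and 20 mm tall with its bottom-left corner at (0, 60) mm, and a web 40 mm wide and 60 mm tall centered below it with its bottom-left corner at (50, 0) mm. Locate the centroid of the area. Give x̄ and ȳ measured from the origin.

x̄ = 70.00 mm, ȳ = 51.54 mm

web: A = 40 × 60 = 2400.00, centroid at (70.00, 30.00).
flange: A = 140 × 20 = 2800.00, centroid at (70.00, 70.00).
ΣA = 5200.00 mm², ΣAx̄ = 364000.00 mm³, ΣAȳ = 268000.00 mm³.
x̄ = 364000.00/5200.00 = 70.00 mm; ȳ = 268000.00/5200.00 = 51.54 mm.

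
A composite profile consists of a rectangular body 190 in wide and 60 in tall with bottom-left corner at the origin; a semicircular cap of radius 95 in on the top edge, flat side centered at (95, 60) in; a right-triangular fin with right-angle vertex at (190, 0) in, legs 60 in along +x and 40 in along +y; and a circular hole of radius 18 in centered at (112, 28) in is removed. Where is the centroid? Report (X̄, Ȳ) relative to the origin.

rectangular body: A = 190 × 60 = 11400.00, centroid at (95.00, 30.00).
semicircular top: A = ½π·95² = 14176.44, centroid at (95.00, 100.32).
triangular fin: A = ½·60·40 = 1200.00, centroid at (210.00, 13.33).
hole: A = −π·18² = -1017.88, centroid at (112.00, 28.00).
ΣA = 25758.56 in², ΣAX̄ = 2567759.39 in³, ΣAȲ = 1751669.02 in³.
X̄ = 2567759.39/25758.56 = 99.69 in; Ȳ = 1751669.02/25758.56 = 68.00 in.

X̄ = 99.69 in, Ȳ = 68.00 in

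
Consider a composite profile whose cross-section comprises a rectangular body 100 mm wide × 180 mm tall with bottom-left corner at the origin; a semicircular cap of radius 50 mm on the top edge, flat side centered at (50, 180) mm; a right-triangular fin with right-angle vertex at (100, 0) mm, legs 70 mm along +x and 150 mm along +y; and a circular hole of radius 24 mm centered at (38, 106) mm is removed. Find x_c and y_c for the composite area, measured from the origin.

rectangular body: A = 100 × 180 = 18000.00, centroid at (50.00, 90.00).
semicircular top: A = ½π·50² = 3926.99, centroid at (50.00, 201.22).
triangular fin: A = ½·70·150 = 5250.00, centroid at (123.33, 50.00).
hole: A = −π·24² = -1809.56, centroid at (38.00, 106.00).
ΣA = 25367.43 mm²
ΣAx_c = (18000.00)(50.00) + (3926.99)(50.00) + (5250.00)(123.33) + (-1809.56)(38.00) = 1675086.36 mm³
ΣAy_c = (18000.00)(90.00) + (3926.99)(201.22) + (5250.00)(50.00) + (-1809.56)(106.00) = 2480878.60 mm³
x_c = 1675086.36 / 25367.43 = 66.03 mm
y_c = 2480878.60 / 25367.43 = 97.80 mm

x_c = 66.03 mm, y_c = 97.80 mm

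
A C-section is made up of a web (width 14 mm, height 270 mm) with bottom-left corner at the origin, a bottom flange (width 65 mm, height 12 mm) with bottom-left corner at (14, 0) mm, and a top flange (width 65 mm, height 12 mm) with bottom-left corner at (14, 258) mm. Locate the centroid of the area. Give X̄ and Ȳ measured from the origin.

web: A = 14 × 270 = 3780.00, centroid at (7.00, 135.00).
bottom flange: A = 65 × 12 = 780.00, centroid at (46.50, 6.00).
top flange: A = 65 × 12 = 780.00, centroid at (46.50, 264.00).
ΣA = 5340.00 mm², ΣAX̄ = 99000.00 mm³, ΣAȲ = 720900.00 mm³.
X̄ = 99000.00/5340.00 = 18.54 mm; Ȳ = 720900.00/5340.00 = 135.00 mm.

X̄ = 18.54 mm, Ȳ = 135.00 mm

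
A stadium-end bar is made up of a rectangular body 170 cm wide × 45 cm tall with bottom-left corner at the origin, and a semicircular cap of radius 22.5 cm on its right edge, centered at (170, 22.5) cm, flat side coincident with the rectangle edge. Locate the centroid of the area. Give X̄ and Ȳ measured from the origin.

X̄ = 93.90 cm, Ȳ = 22.50 cm

rectangular body: A = 170 × 45 = 7650.00, centroid at (85.00, 22.50).
semicircular end: A = ½π·22.5² = 795.22, centroid at (179.55, 22.50).
ΣA = 8445.22 cm², ΣAX̄ = 793030.41 cm³, ΣAȲ = 190017.35 cm³.
X̄ = 793030.41/8445.22 = 93.90 cm; Ȳ = 190017.35/8445.22 = 22.50 cm.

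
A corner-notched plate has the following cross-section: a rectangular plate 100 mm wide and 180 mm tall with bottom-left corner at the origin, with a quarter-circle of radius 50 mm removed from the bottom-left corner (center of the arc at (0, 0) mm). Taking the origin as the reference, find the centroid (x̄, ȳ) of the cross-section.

plate: A = 100 × 180 = 18000.00, centroid at (50.00, 90.00).
removed quarter-circle: A = −¼π·50² = -1963.50, centroid at (21.22, 21.22).
ΣA = 16036.50 mm²
ΣAx̄ = (18000.00)(50.00) + (-1963.50)(21.22) = 858333.33 mm³
ΣAȳ = (18000.00)(90.00) + (-1963.50)(21.22) = 1578333.33 mm³
x̄ = 858333.33 / 16036.50 = 53.52 mm
ȳ = 1578333.33 / 16036.50 = 98.42 mm

x̄ = 53.52 mm, ȳ = 98.42 mm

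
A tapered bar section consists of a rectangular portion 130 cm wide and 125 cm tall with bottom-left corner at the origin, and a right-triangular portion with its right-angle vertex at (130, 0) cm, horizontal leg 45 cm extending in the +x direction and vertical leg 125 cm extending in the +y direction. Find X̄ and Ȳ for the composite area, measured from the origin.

X̄ = 76.80 cm, Ȳ = 59.43 cm

rectangular portion: A = 130 × 125 = 16250.00, centroid at (65.00, 62.50).
triangular portion: A = ½·45·125 = 2812.50, centroid at (145.00, 41.67).
ΣA = 19062.50 cm², ΣAX̄ = 1464062.50 cm³, ΣAȲ = 1132812.50 cm³.
X̄ = 1464062.50/19062.50 = 76.80 cm; Ȳ = 1132812.50/19062.50 = 59.43 cm.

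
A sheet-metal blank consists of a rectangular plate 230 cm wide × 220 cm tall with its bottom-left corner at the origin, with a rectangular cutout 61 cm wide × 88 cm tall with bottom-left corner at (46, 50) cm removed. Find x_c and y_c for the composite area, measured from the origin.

plate: A = 230 × 220 = 50600.00, centroid at (115.00, 110.00).
hole: A = −(61 × 88) = -5368.00, centroid at (76.50, 94.00).
ΣA = 45232.00 cm²
ΣAx_c = (50600.00)(115.00) + (-5368.00)(76.50) = 5408348.00 cm³
ΣAy_c = (50600.00)(110.00) + (-5368.00)(94.00) = 5061408.00 cm³
x_c = 5408348.00 / 45232.00 = 119.57 cm
y_c = 5061408.00 / 45232.00 = 111.90 cm

x_c = 119.57 cm, y_c = 111.90 cm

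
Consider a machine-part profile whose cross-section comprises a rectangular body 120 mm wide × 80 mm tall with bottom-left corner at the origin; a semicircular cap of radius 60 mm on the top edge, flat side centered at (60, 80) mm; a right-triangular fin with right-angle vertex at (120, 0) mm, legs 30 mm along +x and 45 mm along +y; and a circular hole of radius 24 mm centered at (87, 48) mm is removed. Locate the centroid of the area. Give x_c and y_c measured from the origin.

Part | A | x̄ᵢ | ȳᵢ | A·x̄ᵢ | A·ȳᵢ
rectangular body | 9600.00 | 60.00 | 40.00 | 576000.00 | 384000.00
semicircular top | 5654.87 | 60.00 | 105.46 | 339292.01 | 596389.34
triangular fin | 675.00 | 130.00 | 15.00 | 87750.00 | 10125.00
hole | -1809.56 | 87.00 | 48.00 | -157431.49 | -86858.75
Σ | 14120.31 |  |  | 845610.52 | 903655.59
x_c = 845610.52 / 14120.31 = 59.89 mm
y_c = 903655.59 / 14120.31 = 64.00 mm

x_c = 59.89 mm, y_c = 64.00 mm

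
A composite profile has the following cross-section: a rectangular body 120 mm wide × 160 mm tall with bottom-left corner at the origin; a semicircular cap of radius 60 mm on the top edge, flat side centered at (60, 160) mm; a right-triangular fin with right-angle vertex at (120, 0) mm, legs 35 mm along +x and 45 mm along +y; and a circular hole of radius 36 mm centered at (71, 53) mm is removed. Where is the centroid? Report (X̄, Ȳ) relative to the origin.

rectangular body: A = 120 × 160 = 19200.00, centroid at (60.00, 80.00).
semicircular top: A = ½π·60² = 5654.87, centroid at (60.00, 185.46).
triangular fin: A = ½·35·45 = 787.50, centroid at (131.67, 15.00).
hole: A = −π·36² = -4071.50, centroid at (71.00, 53.00).
ΣA = 21570.86 mm², ΣAX̄ = 1305902.72 mm³, ΣAȲ = 2380801.47 mm³.
X̄ = 1305902.72/21570.86 = 60.54 mm; Ȳ = 2380801.47/21570.86 = 110.37 mm.

X̄ = 60.54 mm, Ȳ = 110.37 mm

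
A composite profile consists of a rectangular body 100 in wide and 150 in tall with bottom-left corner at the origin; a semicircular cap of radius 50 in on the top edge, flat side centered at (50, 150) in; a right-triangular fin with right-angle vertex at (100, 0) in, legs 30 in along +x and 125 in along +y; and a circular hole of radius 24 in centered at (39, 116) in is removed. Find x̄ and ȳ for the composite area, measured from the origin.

x̄ = 56.97 in, ȳ = 87.70 in

rectangular body: A = 100 × 150 = 15000.00, centroid at (50.00, 75.00).
semicircular top: A = ½π·50² = 3926.99, centroid at (50.00, 171.22).
triangular fin: A = ½·30·125 = 1875.00, centroid at (110.00, 41.67).
hole: A = −π·24² = -1809.56, centroid at (39.00, 116.00).
ΣA = 18992.43 in², ΣAx̄ = 1082026.80 in³, ΣAȳ = 1665598.30 in³.
x̄ = 1082026.80/18992.43 = 56.97 in; ȳ = 1665598.30/18992.43 = 87.70 in.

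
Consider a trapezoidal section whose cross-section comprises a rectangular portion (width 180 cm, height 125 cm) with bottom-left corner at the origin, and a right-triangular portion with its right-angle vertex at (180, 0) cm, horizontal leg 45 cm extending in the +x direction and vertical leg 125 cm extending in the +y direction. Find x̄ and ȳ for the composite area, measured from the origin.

x̄ = 101.67 cm, ȳ = 60.19 cm

rectangular portion: A = 180 × 125 = 22500.00, centroid at (90.00, 62.50).
triangular portion: A = ½·45·125 = 2812.50, centroid at (195.00, 41.67).
ΣA = 25312.50 cm²
ΣAx̄ = (22500.00)(90.00) + (2812.50)(195.00) = 2573437.50 cm³
ΣAȳ = (22500.00)(62.50) + (2812.50)(41.67) = 1523437.50 cm³
x̄ = 2573437.50 / 25312.50 = 101.67 cm
ȳ = 1523437.50 / 25312.50 = 60.19 cm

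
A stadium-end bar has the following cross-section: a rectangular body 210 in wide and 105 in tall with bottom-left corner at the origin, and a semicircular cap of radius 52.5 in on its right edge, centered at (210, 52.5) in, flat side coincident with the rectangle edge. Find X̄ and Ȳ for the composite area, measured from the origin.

rectangular body: A = 210 × 105 = 22050.00, centroid at (105.00, 52.50).
semicircular end: A = ½π·52.5² = 4329.51, centroid at (232.28, 52.50).
ΣA = 26379.51 in²
ΣAX̄ = (22050.00)(105.00) + (4329.51)(232.28) = 3320915.30 in³
ΣAȲ = (22050.00)(52.50) + (4329.51)(52.50) = 1384924.14 in³
X̄ = 3320915.30 / 26379.51 = 125.89 in
Ȳ = 1384924.14 / 26379.51 = 52.50 in

X̄ = 125.89 in, Ȳ = 52.50 in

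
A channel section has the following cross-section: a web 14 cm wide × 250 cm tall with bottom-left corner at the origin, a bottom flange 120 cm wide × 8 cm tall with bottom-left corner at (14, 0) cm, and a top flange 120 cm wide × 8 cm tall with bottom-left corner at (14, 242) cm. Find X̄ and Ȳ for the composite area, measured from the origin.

X̄ = 30.73 cm, Ȳ = 125.00 cm

Part | A | x̄ᵢ | ȳᵢ | A·x̄ᵢ | A·ȳᵢ
web | 3500.00 | 7.00 | 125.00 | 24500.00 | 437500.00
bottom flange | 960.00 | 74.00 | 4.00 | 71040.00 | 3840.00
top flange | 960.00 | 74.00 | 246.00 | 71040.00 | 236160.00
Σ | 5420.00 |  |  | 166580.00 | 677500.00
X̄ = 166580.00 / 5420.00 = 30.73 cm
Ȳ = 677500.00 / 5420.00 = 125.00 cm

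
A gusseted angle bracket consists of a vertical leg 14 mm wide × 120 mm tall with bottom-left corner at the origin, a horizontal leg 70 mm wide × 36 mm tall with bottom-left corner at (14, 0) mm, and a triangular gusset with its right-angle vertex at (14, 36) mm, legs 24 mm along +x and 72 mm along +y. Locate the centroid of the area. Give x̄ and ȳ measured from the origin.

x̄ = 30.46 mm, ȳ = 39.10 mm

vertical leg: A = 14 × 120 = 1680.00, centroid at (7.00, 60.00).
horizontal leg: A = 70 × 36 = 2520.00, centroid at (49.00, 18.00).
gusset: A = ½·24·72 = 864.00, centroid at (22.00, 60.00).
ΣA = 5064.00 mm²
ΣAx̄ = (1680.00)(7.00) + (2520.00)(49.00) + (864.00)(22.00) = 154248.00 mm³
ΣAȳ = (1680.00)(60.00) + (2520.00)(18.00) + (864.00)(60.00) = 198000.00 mm³
x̄ = 154248.00 / 5064.00 = 30.46 mm
ȳ = 198000.00 / 5064.00 = 39.10 mm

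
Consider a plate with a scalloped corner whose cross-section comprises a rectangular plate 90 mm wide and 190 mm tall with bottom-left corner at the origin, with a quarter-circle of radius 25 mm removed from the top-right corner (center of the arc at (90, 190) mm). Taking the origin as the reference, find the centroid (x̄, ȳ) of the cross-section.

x̄ = 43.98 mm, ȳ = 92.51 mm

plate: A = 90 × 190 = 17100.00, centroid at (45.00, 95.00).
removed quarter-circle: A = −¼π·25² = -490.87, centroid at (79.39, 179.39).
ΣA = 16609.13 mm²
ΣAx̄ = (17100.00)(45.00) + (-490.87)(79.39) = 730529.69 mm³
ΣAȳ = (17100.00)(95.00) + (-490.87)(179.39) = 1536442.30 mm³
x̄ = 730529.69 / 16609.13 = 43.98 mm
ȳ = 1536442.30 / 16609.13 = 92.51 mm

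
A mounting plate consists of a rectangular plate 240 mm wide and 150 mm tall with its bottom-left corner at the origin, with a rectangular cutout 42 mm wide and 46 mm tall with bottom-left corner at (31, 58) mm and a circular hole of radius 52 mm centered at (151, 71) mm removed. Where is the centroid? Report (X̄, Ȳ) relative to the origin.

X̄ = 114.84 mm, Ȳ = 75.88 mm

plate: A = 240 × 150 = 36000.00, centroid at (120.00, 75.00).
hole 1: A = −(42 × 46) = -1932.00, centroid at (52.00, 81.00).
hole 2: A = −π·52² = -8494.87, centroid at (151.00, 71.00).
ΣA = 25573.13 mm²
ΣAX̄ = (36000.00)(120.00) + (-1932.00)(52.00) + (-8494.87)(151.00) = 2936811.15 mm³
ΣAȲ = (36000.00)(75.00) + (-1932.00)(81.00) + (-8494.87)(71.00) = 1940372.48 mm³
X̄ = 2936811.15 / 25573.13 = 114.84 mm
Ȳ = 1940372.48 / 25573.13 = 75.88 mm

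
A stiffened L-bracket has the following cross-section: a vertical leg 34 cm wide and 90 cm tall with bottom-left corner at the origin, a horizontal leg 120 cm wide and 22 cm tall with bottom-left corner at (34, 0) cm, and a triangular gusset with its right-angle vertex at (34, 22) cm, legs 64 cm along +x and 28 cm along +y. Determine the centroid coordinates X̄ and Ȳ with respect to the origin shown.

Part | A | x̄ᵢ | ȳᵢ | A·x̄ᵢ | A·ȳᵢ
vertical leg | 3060.00 | 17.00 | 45.00 | 52020.00 | 137700.00
horizontal leg | 2640.00 | 94.00 | 11.00 | 248160.00 | 29040.00
gusset | 896.00 | 55.33 | 31.33 | 49578.67 | 28074.67
Σ | 6596.00 |  |  | 349758.67 | 194814.67
X̄ = 349758.67 / 6596.00 = 53.03 cm
Ȳ = 194814.67 / 6596.00 = 29.54 cm

X̄ = 53.03 cm, Ȳ = 29.54 cm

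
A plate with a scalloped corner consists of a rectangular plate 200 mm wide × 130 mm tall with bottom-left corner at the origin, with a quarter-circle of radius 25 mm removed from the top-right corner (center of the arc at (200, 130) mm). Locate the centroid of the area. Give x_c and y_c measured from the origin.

x_c = 98.28 mm, y_c = 63.95 mm

plate: A = 200 × 130 = 26000.00, centroid at (100.00, 65.00).
removed quarter-circle: A = −¼π·25² = -490.87, centroid at (189.39, 119.39).
ΣA = 25509.13 mm²
ΣAx_c = (26000.00)(100.00) + (-490.87)(189.39) = 2507033.56 mm³
ΣAy_c = (26000.00)(65.00) + (-490.87)(119.39) = 1631394.73 mm³
x_c = 2507033.56 / 25509.13 = 98.28 mm
y_c = 1631394.73 / 25509.13 = 63.95 mm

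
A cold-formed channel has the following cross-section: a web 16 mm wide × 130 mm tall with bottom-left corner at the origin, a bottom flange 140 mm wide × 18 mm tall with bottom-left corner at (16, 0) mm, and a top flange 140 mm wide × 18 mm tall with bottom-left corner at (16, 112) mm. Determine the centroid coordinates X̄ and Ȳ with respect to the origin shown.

Part | A | x̄ᵢ | ȳᵢ | A·x̄ᵢ | A·ȳᵢ
web | 2080.00 | 8.00 | 65.00 | 16640.00 | 135200.00
bottom flange | 2520.00 | 86.00 | 9.00 | 216720.00 | 22680.00
top flange | 2520.00 | 86.00 | 121.00 | 216720.00 | 304920.00
Σ | 7120.00 |  |  | 450080.00 | 462800.00
X̄ = 450080.00 / 7120.00 = 63.21 mm
Ȳ = 462800.00 / 7120.00 = 65.00 mm

X̄ = 63.21 mm, Ȳ = 65.00 mm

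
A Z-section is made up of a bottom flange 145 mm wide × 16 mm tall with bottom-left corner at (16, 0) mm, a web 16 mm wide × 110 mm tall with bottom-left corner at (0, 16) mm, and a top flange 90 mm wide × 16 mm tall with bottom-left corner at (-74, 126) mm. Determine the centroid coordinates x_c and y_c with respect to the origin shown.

bottom flange: A = 145 × 16 = 2320.00, centroid at (88.50, 8.00).
web: A = 16 × 110 = 1760.00, centroid at (8.00, 71.00).
top flange: A = 90 × 16 = 1440.00, centroid at (-29.00, 134.00).
ΣA = 5520.00 mm², ΣAx_c = 177640.00 mm³, ΣAy_c = 336480.00 mm³.
x_c = 177640.00/5520.00 = 32.18 mm; y_c = 336480.00/5520.00 = 60.96 mm.

x_c = 32.18 mm, y_c = 60.96 mm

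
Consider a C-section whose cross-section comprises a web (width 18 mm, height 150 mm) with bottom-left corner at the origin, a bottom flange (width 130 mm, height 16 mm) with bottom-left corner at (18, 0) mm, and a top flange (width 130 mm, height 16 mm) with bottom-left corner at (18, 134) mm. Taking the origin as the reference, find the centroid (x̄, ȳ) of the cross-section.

x̄ = 53.87 mm, ȳ = 75.00 mm

web: A = 18 × 150 = 2700.00, centroid at (9.00, 75.00).
bottom flange: A = 130 × 16 = 2080.00, centroid at (83.00, 8.00).
top flange: A = 130 × 16 = 2080.00, centroid at (83.00, 142.00).
ΣA = 6860.00 mm²
ΣAx̄ = (2700.00)(9.00) + (2080.00)(83.00) + (2080.00)(83.00) = 369580.00 mm³
ΣAȳ = (2700.00)(75.00) + (2080.00)(8.00) + (2080.00)(142.00) = 514500.00 mm³
x̄ = 369580.00 / 6860.00 = 53.87 mm
ȳ = 514500.00 / 6860.00 = 75.00 mm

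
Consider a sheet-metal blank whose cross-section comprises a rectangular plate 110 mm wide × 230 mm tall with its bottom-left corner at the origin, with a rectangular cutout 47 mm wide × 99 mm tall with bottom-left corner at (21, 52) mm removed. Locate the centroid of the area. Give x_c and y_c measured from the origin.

Part | A | x̄ᵢ | ȳᵢ | A·x̄ᵢ | A·ȳᵢ
plate | 25300.00 | 55.00 | 115.00 | 1391500.00 | 2909500.00
hole | -4653.00 | 44.50 | 101.50 | -207058.50 | -472279.50
Σ | 20647.00 |  |  | 1184441.50 | 2437220.50
x_c = 1184441.50 / 20647.00 = 57.37 mm
y_c = 2437220.50 / 20647.00 = 118.04 mm

x_c = 57.37 mm, y_c = 118.04 mm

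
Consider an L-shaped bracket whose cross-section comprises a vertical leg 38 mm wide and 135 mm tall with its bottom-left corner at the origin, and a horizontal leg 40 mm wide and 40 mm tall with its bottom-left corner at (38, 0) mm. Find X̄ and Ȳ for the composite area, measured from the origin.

Part | A | x̄ᵢ | ȳᵢ | A·x̄ᵢ | A·ȳᵢ
vertical leg | 5130.00 | 19.00 | 67.50 | 97470.00 | 346275.00
horizontal leg | 1600.00 | 58.00 | 20.00 | 92800.00 | 32000.00
Σ | 6730.00 |  |  | 190270.00 | 378275.00
X̄ = 190270.00 / 6730.00 = 28.27 mm
Ȳ = 378275.00 / 6730.00 = 56.21 mm

X̄ = 28.27 mm, Ȳ = 56.21 mm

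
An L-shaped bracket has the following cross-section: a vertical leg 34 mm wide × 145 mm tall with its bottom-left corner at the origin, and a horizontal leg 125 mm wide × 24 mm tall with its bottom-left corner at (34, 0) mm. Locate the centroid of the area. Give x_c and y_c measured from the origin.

vertical leg: A = 34 × 145 = 4930.00, centroid at (17.00, 72.50).
horizontal leg: A = 125 × 24 = 3000.00, centroid at (96.50, 12.00).
ΣA = 7930.00 mm²
ΣAx_c = (4930.00)(17.00) + (3000.00)(96.50) = 373310.00 mm³
ΣAy_c = (4930.00)(72.50) + (3000.00)(12.00) = 393425.00 mm³
x_c = 373310.00 / 7930.00 = 47.08 mm
y_c = 393425.00 / 7930.00 = 49.61 mm

x_c = 47.08 mm, y_c = 49.61 mm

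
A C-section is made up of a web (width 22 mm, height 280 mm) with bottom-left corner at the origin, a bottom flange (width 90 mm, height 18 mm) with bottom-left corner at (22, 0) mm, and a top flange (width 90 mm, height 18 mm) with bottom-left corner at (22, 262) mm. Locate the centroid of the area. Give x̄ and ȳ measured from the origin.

x̄ = 30.30 mm, ȳ = 140.00 mm

web: A = 22 × 280 = 6160.00, centroid at (11.00, 140.00).
bottom flange: A = 90 × 18 = 1620.00, centroid at (67.00, 9.00).
top flange: A = 90 × 18 = 1620.00, centroid at (67.00, 271.00).
ΣA = 9400.00 mm², ΣAx̄ = 284840.00 mm³, ΣAȳ = 1316000.00 mm³.
x̄ = 284840.00/9400.00 = 30.30 mm; ȳ = 1316000.00/9400.00 = 140.00 mm.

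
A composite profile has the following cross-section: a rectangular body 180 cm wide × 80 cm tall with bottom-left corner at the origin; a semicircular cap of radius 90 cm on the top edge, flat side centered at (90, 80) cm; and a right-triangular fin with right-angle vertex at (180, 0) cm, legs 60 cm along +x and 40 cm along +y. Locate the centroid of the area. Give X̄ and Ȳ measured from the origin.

X̄ = 94.66 cm, Ȳ = 74.00 cm

Part | A | x̄ᵢ | ȳᵢ | A·x̄ᵢ | A·ȳᵢ
rectangular body | 14400.00 | 90.00 | 40.00 | 1296000.00 | 576000.00
semicircular top | 12723.45 | 90.00 | 118.20 | 1145110.52 | 1503876.02
triangular fin | 1200.00 | 200.00 | 13.33 | 240000.00 | 16000.00
Σ | 28323.45 |  |  | 2681110.52 | 2095876.02
X̄ = 2681110.52 / 28323.45 = 94.66 cm
Ȳ = 2095876.02 / 28323.45 = 74.00 cm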